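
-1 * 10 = -10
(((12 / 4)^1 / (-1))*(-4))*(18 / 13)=216 / 13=16.62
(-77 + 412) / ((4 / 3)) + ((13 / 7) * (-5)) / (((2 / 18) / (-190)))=451635 / 28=16129.82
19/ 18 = 1.06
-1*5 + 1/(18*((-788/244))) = -5.02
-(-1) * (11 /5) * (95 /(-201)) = -209 /201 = -1.04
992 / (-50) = -496 / 25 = -19.84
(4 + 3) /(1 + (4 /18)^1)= 63 /11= 5.73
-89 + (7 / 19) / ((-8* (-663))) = -8969057 / 100776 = -89.00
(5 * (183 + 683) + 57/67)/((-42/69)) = -6673841/938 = -7114.97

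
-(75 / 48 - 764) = 12199 / 16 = 762.44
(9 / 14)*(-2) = -9 / 7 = -1.29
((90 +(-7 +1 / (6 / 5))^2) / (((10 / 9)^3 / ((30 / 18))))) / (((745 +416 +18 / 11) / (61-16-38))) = 152097 / 162400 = 0.94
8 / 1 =8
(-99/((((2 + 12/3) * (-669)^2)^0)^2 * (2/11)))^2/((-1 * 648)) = -14641/32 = -457.53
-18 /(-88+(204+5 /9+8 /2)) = -162 /1085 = -0.15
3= 3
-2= -2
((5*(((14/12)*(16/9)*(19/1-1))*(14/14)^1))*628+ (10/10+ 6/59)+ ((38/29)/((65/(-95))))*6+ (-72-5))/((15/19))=148515150302/1000935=148376.42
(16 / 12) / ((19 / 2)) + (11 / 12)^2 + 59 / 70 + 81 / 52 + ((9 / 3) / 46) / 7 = 13868209 / 4090320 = 3.39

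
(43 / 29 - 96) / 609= -2741 / 17661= -0.16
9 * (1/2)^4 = 9/16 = 0.56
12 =12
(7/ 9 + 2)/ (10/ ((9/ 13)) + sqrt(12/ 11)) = 17875/ 92464 - 225 * sqrt(33)/ 92464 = 0.18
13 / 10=1.30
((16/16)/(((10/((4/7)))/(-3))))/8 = -3/140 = -0.02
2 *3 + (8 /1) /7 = 50 /7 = 7.14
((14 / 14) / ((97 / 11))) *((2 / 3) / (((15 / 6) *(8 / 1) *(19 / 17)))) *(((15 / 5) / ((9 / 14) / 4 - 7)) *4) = -20944 / 3529345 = -0.01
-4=-4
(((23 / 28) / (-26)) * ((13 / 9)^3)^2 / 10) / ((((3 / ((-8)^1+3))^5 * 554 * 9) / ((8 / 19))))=5337336875 / 171275498822988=0.00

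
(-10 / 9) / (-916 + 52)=5 / 3888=0.00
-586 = -586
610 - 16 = 594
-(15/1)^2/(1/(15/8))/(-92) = 3375/736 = 4.59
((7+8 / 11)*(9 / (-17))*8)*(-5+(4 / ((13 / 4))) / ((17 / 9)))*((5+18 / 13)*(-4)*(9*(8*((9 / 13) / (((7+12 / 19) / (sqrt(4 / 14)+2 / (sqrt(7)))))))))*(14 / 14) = -565656224256*sqrt(7) / 83400317 -282828112128*sqrt(14) / 83400317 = -30633.36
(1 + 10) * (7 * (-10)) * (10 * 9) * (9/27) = -23100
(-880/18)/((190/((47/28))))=-517/1197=-0.43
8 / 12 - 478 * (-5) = 7172 / 3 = 2390.67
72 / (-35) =-72 / 35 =-2.06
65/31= 2.10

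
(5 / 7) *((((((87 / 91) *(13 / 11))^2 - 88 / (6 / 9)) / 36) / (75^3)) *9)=-258353 / 4669087500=-0.00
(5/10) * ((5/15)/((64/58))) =29/192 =0.15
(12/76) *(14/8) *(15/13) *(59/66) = 0.29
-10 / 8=-5 / 4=-1.25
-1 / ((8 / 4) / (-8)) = 4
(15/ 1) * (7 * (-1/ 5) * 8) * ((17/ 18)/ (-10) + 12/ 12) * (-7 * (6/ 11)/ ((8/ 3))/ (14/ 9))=30807/ 220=140.03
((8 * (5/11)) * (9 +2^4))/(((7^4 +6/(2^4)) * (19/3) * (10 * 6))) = 400/4015099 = 0.00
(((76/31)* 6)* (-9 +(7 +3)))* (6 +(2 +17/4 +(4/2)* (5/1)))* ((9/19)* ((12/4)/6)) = 2403/31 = 77.52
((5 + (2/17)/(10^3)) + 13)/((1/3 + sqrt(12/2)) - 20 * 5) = -137241897/759449500 - 1377009 * sqrt(6)/759449500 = -0.19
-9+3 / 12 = -35 / 4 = -8.75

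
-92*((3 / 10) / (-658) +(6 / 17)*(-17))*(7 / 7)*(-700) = -18162180 / 47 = -386429.36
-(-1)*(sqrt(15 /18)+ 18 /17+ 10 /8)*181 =583.13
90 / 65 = 18 / 13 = 1.38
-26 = -26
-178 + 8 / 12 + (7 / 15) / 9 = -177.28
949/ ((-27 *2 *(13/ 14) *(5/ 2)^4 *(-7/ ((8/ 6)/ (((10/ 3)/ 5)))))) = 2336/ 16875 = 0.14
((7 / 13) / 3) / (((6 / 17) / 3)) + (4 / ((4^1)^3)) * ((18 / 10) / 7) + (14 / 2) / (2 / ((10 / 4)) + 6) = 954607 / 371280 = 2.57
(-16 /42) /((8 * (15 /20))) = -4 /63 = -0.06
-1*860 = -860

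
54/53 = 1.02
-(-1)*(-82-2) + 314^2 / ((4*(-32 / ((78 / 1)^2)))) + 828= -37485177 / 8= -4685647.12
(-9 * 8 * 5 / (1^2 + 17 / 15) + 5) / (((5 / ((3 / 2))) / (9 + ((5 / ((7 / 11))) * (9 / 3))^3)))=-441654579 / 686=-643811.34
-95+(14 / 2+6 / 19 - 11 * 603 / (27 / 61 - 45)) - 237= -175.82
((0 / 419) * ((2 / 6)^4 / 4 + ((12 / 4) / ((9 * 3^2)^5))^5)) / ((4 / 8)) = 0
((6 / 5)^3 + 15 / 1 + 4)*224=580384 / 125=4643.07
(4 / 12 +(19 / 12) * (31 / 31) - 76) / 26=-889 / 312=-2.85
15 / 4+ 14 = 71 / 4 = 17.75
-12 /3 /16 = -1 /4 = -0.25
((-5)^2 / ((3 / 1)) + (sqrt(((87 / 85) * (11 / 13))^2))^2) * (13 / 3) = 33273172 / 845325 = 39.36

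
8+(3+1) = 12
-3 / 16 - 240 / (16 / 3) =-723 / 16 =-45.19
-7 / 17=-0.41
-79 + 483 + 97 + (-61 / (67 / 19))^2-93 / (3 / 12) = 1922362 / 4489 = 428.24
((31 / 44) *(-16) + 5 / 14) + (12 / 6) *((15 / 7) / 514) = -431687 / 39578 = -10.91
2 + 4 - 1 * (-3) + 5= 14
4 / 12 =1 / 3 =0.33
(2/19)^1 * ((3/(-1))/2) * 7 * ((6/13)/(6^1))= -21/247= -0.09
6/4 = 3/2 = 1.50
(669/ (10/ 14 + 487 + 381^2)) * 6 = 9366/ 339847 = 0.03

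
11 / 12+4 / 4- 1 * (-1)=35 / 12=2.92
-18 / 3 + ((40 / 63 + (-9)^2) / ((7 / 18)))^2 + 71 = 105957861 / 2401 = 44130.72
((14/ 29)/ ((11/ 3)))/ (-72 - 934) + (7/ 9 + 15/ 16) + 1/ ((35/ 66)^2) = 149195472023/ 28304614800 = 5.27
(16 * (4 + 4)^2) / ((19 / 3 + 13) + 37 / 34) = 104448 / 2083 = 50.14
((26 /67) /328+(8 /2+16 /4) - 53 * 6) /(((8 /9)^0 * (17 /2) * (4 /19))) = -64719073 /373592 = -173.23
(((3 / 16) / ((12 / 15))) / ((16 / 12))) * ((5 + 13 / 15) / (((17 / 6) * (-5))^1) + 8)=3627 / 2720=1.33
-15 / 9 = -5 / 3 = -1.67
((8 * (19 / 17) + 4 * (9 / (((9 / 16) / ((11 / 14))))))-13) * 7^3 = 269549 / 17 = 15855.82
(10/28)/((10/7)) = 1/4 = 0.25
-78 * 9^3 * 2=-113724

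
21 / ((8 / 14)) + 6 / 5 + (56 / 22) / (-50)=41689 / 1100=37.90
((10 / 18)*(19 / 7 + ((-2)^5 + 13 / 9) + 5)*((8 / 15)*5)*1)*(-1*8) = 460480 / 1701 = 270.71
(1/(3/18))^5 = 7776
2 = 2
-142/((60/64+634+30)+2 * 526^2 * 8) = -0.00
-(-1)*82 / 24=41 / 12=3.42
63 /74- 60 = -4377 /74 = -59.15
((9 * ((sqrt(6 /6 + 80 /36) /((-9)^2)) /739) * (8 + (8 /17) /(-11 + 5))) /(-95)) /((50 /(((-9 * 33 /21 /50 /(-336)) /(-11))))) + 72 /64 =101 * sqrt(29) /15789806550000 + 9 /8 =1.13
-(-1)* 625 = 625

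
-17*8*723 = -98328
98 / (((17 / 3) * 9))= 98 / 51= 1.92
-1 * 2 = -2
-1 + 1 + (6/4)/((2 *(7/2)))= 3/14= 0.21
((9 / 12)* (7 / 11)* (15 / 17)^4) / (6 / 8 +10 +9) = 1063125 / 72579749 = 0.01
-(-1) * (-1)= -1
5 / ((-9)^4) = 5 / 6561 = 0.00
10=10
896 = 896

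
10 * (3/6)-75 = -70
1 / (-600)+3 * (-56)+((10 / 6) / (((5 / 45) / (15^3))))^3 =77847802734274199 / 600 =129746337890457.00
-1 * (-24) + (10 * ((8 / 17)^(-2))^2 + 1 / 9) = 4202861 / 18432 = 228.02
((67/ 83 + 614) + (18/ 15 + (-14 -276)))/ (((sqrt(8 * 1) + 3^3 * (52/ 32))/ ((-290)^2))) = 6389964154080/ 10183187 -291280417280 * sqrt(2)/ 10183187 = 587049.17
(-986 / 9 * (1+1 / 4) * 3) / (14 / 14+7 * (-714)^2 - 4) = -2465 / 21411414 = -0.00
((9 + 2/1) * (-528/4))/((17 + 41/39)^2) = -4563/1024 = -4.46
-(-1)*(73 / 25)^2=5329 / 625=8.53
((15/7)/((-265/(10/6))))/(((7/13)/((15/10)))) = -195/5194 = -0.04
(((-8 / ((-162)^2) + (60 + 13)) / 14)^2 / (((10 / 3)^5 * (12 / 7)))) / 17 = 229394060401 / 101186366400000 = 0.00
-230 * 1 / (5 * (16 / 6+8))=-69 / 16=-4.31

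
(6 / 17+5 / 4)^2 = 11881 / 4624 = 2.57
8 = 8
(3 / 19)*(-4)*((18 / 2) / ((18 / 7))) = -42 / 19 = -2.21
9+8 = 17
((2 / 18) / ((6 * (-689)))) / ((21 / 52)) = -2 / 30051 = -0.00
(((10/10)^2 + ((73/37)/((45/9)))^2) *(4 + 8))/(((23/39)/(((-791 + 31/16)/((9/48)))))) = -3116064120/31487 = -98963.51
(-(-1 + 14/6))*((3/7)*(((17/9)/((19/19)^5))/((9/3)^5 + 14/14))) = -17/3843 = -0.00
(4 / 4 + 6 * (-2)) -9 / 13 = -152 / 13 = -11.69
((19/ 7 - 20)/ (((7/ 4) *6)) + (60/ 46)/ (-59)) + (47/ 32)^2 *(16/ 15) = 13461919/ 21277760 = 0.63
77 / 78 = 0.99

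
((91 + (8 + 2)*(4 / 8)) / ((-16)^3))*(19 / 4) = -57 / 512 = -0.11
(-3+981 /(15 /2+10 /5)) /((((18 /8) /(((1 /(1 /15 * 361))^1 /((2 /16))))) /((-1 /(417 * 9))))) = -101600 /25741827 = -0.00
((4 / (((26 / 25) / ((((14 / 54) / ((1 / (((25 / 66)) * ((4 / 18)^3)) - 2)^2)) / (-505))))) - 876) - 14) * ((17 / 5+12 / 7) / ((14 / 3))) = -321442419984642569 / 329560366133817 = -975.37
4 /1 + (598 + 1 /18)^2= 357674.45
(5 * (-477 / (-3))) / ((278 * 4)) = 0.71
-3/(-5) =3/5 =0.60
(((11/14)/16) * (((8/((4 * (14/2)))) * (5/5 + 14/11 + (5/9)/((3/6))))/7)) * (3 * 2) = 335/8232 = 0.04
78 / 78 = 1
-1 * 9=-9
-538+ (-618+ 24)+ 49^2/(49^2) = -1131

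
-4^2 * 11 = -176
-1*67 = -67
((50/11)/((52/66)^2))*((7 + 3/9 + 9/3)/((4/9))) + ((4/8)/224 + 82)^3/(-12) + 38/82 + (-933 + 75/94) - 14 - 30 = -16429578168091433375/351385395658752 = -46756.58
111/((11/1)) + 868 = 9659/11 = 878.09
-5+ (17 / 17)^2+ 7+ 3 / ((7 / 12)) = 57 / 7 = 8.14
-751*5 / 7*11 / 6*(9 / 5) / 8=-221.28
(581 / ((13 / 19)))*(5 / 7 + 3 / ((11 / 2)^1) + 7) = 1002972 / 143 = 7013.79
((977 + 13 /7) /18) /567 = 0.10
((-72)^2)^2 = 26873856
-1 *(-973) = 973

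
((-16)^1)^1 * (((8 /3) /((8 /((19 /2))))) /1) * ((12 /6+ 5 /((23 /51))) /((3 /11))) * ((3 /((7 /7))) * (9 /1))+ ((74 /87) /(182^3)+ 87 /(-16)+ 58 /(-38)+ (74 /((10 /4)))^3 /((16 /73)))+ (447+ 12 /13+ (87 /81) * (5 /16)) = 1712206459895884691 /32231267830125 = 53122.53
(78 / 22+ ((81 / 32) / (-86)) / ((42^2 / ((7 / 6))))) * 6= 18031005 / 847616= 21.27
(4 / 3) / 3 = 0.44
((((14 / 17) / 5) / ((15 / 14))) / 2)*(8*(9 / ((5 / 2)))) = 4704 / 2125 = 2.21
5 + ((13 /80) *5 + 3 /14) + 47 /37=30239 /4144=7.30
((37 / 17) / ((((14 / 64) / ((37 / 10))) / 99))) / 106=1084248 / 31535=34.38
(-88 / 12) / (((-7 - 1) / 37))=33.92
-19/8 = -2.38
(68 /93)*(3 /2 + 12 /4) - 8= -146 /31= -4.71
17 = 17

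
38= 38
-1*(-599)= 599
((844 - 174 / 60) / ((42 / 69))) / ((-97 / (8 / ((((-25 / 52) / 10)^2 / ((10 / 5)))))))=-8369550592 / 84875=-98610.32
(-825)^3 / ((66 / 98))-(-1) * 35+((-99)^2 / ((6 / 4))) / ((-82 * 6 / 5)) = -833765656.40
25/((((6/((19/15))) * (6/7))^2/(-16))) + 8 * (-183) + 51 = -1047766/729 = -1437.26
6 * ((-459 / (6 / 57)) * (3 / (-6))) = 26163 / 2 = 13081.50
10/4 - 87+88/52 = -2153/26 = -82.81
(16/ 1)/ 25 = 16/ 25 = 0.64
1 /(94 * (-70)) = -1 /6580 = -0.00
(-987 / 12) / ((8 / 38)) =-6251 / 16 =-390.69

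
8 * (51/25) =408/25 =16.32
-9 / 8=-1.12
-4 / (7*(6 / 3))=-2 / 7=-0.29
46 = 46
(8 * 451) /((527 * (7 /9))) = 32472 /3689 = 8.80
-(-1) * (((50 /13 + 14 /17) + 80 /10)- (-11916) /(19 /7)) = 4402.77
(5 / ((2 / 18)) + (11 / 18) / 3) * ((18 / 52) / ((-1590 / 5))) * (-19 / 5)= 46379 / 248040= 0.19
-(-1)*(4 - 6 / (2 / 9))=-23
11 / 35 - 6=-199 / 35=-5.69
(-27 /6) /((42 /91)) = -9.75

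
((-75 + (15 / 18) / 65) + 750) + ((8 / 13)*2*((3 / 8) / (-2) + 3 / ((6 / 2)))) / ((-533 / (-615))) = 4057 / 6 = 676.17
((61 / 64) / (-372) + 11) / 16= 261827 / 380928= 0.69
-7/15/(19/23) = -0.56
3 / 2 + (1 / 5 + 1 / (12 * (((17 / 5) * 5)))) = 1739 / 1020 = 1.70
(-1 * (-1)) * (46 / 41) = 46 / 41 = 1.12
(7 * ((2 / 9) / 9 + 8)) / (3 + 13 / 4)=8.99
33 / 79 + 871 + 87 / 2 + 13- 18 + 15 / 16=1151321 / 1264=910.86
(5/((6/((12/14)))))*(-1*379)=-1895/7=-270.71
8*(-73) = -584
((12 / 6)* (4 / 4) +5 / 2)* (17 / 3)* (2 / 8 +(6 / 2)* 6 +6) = 4947 / 8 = 618.38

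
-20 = -20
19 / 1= 19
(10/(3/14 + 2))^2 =19600/961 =20.40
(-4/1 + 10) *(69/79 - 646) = -3870.76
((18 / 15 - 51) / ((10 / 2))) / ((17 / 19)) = -4731 / 425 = -11.13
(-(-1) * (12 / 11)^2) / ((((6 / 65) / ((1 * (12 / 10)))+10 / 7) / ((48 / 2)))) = 314496 / 16577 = 18.97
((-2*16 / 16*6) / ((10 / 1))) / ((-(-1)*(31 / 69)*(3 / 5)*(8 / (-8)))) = 4.45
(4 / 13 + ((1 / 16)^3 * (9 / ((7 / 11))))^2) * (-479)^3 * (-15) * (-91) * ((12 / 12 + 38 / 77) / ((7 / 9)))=-5610879523481842070775 / 63300435968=-88638876457.63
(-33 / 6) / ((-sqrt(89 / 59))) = 11 * sqrt(5251) / 178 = 4.48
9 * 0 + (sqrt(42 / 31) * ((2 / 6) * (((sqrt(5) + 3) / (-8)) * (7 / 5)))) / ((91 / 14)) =7 * sqrt(1302) * (-3 - sqrt(5)) / 24180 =-0.05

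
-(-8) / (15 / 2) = 16 / 15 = 1.07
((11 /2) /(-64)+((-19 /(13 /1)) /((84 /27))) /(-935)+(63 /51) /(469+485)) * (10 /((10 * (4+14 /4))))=-145701377 /12987374400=-0.01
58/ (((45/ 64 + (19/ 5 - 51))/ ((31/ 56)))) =-0.69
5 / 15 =1 / 3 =0.33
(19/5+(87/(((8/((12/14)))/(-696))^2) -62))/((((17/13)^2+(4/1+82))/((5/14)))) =6676417163/3389526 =1969.72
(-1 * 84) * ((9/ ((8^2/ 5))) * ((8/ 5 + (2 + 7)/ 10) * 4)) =-4725/ 8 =-590.62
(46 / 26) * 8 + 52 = 860 / 13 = 66.15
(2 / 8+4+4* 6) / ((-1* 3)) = -113 / 12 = -9.42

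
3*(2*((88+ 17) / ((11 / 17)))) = 10710 / 11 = 973.64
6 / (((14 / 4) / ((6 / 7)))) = 72 / 49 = 1.47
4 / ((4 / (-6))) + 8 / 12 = -16 / 3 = -5.33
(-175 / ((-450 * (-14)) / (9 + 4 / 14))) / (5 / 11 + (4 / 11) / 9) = -715 / 1372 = -0.52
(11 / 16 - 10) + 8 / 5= -617 / 80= -7.71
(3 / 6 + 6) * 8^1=52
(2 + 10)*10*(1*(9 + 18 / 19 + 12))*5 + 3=250257 / 19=13171.42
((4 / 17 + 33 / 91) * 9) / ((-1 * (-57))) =2775 / 29393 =0.09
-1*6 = -6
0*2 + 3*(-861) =-2583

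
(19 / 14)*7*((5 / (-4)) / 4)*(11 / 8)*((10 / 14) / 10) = -1045 / 3584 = -0.29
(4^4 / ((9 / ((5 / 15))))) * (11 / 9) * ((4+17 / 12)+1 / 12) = 15488 / 243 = 63.74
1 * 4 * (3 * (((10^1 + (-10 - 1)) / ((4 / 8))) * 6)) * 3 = -432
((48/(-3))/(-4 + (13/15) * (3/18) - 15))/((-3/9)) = -4320/1697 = -2.55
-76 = -76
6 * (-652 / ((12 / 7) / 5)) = -11410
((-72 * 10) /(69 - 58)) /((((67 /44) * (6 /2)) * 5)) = -192 /67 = -2.87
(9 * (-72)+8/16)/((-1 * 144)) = 1295/288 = 4.50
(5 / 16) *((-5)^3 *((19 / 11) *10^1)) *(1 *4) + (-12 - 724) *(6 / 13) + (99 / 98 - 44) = -21592391 / 7007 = -3081.55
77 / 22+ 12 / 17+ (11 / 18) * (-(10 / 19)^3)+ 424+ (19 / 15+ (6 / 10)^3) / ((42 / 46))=429.74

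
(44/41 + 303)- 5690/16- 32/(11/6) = -248975/3608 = -69.01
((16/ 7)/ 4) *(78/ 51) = 104/ 119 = 0.87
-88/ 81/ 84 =-22/ 1701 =-0.01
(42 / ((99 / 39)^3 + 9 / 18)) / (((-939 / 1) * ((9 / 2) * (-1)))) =123032 / 208658007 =0.00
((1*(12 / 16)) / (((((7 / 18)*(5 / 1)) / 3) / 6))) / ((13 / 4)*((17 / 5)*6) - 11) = 486 / 3871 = 0.13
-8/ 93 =-0.09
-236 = -236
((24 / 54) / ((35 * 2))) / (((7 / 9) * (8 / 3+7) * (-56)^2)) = 3 / 11140640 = 0.00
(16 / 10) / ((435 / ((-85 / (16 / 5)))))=-17 / 174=-0.10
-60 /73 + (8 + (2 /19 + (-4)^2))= 32294 /1387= 23.28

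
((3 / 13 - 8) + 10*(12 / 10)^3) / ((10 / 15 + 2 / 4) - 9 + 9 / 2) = -9273 / 3250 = -2.85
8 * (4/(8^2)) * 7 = 7/2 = 3.50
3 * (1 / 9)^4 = 1 / 2187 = 0.00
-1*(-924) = 924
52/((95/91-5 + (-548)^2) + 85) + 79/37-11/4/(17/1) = 135730374347/68774958124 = 1.97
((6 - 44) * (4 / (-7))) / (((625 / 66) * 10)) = 5016 / 21875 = 0.23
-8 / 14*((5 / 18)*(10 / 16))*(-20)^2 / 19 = -2500 / 1197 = -2.09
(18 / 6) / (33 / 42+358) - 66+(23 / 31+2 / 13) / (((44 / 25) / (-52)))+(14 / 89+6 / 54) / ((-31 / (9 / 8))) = -112768393787 / 1219544216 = -92.47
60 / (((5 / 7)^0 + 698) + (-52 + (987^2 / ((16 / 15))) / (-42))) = -1920 / 675131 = -0.00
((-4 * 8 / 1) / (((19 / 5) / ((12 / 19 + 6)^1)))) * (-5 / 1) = 100800 / 361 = 279.22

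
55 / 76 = 0.72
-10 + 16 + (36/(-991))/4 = 5937/991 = 5.99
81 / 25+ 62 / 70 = 722 / 175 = 4.13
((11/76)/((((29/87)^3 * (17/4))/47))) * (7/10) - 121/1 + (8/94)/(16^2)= -90.75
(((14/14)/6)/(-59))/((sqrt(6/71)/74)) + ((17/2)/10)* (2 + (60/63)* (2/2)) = 1.79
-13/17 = -0.76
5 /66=0.08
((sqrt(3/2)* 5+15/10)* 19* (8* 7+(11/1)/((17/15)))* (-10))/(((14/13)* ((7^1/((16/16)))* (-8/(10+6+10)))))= 53800305/6664+89667175* sqrt(6)/6664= 41032.28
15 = 15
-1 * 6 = -6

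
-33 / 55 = -3 / 5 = -0.60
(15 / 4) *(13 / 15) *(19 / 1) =247 / 4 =61.75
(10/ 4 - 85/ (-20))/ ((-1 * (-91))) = 27/ 364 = 0.07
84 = 84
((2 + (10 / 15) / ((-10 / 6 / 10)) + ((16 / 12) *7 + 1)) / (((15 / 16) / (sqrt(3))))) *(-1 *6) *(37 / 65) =-1184 *sqrt(3) / 39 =-52.58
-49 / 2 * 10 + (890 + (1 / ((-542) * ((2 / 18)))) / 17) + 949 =14687107 / 9214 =1594.00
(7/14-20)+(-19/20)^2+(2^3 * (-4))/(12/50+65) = -12453009/652400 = -19.09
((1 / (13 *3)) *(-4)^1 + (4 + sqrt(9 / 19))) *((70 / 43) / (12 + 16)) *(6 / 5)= 9 *sqrt(19) / 817 + 152 / 559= 0.32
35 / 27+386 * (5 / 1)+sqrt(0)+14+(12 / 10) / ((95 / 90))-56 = 4848961 / 2565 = 1890.43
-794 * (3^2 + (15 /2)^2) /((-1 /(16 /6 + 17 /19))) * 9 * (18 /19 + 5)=7130611089 /722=9876192.64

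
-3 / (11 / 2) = -0.55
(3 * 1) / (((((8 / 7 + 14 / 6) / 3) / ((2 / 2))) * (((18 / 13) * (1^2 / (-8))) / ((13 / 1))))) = -14196 / 73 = -194.47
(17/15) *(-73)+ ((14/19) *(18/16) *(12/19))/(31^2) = -430526126/5203815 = -82.73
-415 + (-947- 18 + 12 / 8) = -2757 / 2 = -1378.50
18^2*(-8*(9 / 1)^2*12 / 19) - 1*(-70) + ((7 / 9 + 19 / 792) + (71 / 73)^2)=-10627646806039 / 80190792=-132529.52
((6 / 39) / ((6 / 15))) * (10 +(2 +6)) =90 / 13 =6.92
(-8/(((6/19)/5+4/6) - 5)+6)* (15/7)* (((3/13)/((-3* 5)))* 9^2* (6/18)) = -776142/110747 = -7.01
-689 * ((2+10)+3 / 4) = -35139 / 4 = -8784.75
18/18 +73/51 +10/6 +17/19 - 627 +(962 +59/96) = 340.61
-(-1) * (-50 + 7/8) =-393/8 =-49.12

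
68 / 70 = 34 / 35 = 0.97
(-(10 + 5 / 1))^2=225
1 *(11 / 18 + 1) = 29 / 18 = 1.61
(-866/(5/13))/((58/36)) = -202644/145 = -1397.54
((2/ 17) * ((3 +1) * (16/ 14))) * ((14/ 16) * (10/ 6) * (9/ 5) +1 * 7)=88/ 17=5.18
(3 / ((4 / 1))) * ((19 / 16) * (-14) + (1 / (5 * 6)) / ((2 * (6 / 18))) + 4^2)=-69 / 160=-0.43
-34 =-34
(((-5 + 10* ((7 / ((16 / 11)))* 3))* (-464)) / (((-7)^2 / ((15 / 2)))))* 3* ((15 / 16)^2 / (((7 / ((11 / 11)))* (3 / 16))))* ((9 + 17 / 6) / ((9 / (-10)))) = 1434865625 / 5488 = 261455.11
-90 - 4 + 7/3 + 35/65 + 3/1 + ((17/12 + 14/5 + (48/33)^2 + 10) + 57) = -465477/31460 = -14.80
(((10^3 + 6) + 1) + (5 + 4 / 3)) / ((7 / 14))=6080 / 3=2026.67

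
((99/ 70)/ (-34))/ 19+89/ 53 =4019333/ 2396660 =1.68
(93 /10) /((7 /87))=8091 /70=115.59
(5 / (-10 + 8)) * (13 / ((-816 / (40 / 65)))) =5 / 204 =0.02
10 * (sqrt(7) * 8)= 80 * sqrt(7)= 211.66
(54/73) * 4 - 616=-44752/73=-613.04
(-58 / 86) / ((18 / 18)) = -29 / 43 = -0.67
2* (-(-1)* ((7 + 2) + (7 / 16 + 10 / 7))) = 1217 / 56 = 21.73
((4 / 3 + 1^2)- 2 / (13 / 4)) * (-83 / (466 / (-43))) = 239123 / 18174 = 13.16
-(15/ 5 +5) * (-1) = 8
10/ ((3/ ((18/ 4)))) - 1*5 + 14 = 24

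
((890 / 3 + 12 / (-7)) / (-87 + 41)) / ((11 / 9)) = -9291 / 1771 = -5.25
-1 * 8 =-8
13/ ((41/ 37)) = 481/ 41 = 11.73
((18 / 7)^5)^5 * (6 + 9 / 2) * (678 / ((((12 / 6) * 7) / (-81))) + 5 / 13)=-12897019964220516340142955058968920064 / 17433892055631543710491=-739767111271890.98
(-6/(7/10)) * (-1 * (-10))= -600/7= -85.71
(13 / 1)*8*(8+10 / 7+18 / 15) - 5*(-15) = 41313 / 35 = 1180.37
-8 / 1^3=-8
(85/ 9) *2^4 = 1360/ 9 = 151.11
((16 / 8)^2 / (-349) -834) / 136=-145535 / 23732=-6.13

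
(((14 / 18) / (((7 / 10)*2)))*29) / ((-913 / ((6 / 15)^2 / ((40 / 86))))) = -1247 / 205425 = -0.01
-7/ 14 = -0.50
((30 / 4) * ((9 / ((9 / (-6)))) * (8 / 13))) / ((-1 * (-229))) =-360 / 2977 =-0.12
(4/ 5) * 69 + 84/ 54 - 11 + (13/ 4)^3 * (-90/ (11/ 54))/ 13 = -8877691/ 7920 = -1120.92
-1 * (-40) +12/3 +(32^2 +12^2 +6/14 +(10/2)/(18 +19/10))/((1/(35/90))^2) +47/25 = 119616299/537300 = 222.62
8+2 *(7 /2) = 15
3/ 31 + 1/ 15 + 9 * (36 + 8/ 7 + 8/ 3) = 358.45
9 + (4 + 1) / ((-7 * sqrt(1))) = 58 / 7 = 8.29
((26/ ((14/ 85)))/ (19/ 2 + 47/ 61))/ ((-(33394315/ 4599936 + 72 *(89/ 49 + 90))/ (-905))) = 561206221804800/ 267011505817697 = 2.10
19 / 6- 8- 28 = -197 / 6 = -32.83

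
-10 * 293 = -2930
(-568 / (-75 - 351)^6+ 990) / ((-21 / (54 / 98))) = -10417042919281679 / 401015232470664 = -25.98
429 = 429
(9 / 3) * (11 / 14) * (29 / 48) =319 / 224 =1.42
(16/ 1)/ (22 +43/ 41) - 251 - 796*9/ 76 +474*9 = 70409294/ 17955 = 3921.43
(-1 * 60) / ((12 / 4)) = -20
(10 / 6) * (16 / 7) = 80 / 21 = 3.81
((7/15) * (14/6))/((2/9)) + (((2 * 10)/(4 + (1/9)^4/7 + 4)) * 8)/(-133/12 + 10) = -13.56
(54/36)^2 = 9/4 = 2.25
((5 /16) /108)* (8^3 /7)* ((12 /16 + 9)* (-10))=-1300 /63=-20.63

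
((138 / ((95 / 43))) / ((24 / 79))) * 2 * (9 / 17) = 217.70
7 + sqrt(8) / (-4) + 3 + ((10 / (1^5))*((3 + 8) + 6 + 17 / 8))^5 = 262003549988365 / 1024 - sqrt(2) / 2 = 255862841784.81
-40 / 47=-0.85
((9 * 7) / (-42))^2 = 9 / 4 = 2.25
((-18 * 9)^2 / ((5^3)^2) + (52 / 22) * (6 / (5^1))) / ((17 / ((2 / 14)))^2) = 776184 / 2433921875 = 0.00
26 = 26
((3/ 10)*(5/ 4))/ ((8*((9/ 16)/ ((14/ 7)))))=1/ 6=0.17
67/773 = 0.09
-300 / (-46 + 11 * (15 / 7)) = 2100 / 157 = 13.38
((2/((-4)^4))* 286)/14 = 143/896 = 0.16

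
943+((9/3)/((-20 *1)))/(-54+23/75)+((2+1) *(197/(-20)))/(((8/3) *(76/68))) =11422937833/12242080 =933.09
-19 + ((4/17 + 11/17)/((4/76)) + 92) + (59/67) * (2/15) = 1535636/17085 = 89.88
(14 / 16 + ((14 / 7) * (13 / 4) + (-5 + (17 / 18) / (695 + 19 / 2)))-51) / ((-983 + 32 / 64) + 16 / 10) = 42745 / 862308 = 0.05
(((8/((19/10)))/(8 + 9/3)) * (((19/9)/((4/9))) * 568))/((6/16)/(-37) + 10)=3362560/32527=103.38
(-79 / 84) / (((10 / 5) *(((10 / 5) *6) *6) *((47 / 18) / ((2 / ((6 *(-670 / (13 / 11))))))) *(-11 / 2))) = -1027 / 3840772320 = -0.00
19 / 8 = 2.38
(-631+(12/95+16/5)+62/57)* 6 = -3759.52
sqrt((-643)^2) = 643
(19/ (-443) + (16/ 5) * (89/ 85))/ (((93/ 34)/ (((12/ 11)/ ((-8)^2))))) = 622757/ 30212600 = 0.02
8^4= 4096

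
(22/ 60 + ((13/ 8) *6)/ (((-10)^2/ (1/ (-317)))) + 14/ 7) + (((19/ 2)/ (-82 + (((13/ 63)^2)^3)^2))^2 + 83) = 3337309134815407511679763739031234921936399537402152623/ 39087815513736754743535997907507936328743587910908400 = 85.38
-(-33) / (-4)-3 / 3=-37 / 4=-9.25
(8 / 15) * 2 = 16 / 15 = 1.07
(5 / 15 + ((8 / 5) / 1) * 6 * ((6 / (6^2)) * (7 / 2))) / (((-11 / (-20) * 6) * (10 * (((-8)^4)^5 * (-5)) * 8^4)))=-89 / 11687857045102371903897600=-0.00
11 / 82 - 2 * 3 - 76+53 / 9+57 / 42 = -192743 / 2583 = -74.62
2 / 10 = 1 / 5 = 0.20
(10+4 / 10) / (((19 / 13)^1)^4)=2.28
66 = 66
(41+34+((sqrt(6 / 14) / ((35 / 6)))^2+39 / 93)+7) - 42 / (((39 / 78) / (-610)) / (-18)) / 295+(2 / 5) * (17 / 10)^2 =-477241765647 / 156836750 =-3042.92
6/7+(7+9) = 118/7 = 16.86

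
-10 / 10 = -1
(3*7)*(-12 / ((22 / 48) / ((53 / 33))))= -106848 / 121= -883.04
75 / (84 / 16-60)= -100 / 73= -1.37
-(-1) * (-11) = -11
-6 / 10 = -0.60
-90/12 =-7.50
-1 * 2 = -2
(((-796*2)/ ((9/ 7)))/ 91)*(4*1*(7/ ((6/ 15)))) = -952.48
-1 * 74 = -74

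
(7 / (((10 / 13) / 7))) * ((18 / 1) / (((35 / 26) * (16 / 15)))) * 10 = 31941 / 4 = 7985.25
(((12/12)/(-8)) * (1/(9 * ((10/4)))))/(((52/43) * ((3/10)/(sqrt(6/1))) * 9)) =-43 * sqrt(6)/25272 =-0.00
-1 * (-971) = 971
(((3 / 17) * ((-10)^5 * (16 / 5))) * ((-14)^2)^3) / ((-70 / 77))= 7951190016000 / 17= 467717059764.71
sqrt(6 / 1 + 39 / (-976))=sqrt(354837) / 244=2.44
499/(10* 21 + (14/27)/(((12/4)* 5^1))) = 202095/85064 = 2.38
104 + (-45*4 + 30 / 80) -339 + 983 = 4547 / 8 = 568.38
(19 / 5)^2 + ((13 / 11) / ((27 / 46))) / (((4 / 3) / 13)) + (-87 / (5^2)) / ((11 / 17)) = 142031 / 4950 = 28.69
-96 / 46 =-48 / 23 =-2.09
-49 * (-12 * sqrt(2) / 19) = 588 * sqrt(2) / 19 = 43.77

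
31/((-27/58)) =-1798/27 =-66.59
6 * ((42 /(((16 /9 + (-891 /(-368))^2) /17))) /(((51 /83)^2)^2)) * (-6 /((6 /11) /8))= -15836117313888256 /45748445969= -346156.40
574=574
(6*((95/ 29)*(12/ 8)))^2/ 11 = 731025/ 9251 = 79.02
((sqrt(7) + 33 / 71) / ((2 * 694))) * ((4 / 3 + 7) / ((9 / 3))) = 275 / 295644 + 25 * sqrt(7) / 12492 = 0.01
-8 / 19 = -0.42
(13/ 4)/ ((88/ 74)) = 2.73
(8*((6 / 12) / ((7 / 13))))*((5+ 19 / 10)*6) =10764 / 35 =307.54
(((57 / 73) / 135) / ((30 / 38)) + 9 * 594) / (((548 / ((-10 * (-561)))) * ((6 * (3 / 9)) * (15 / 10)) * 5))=49260383557 / 13501350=3648.55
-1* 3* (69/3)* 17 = -1173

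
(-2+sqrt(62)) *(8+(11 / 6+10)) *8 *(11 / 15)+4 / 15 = -2092 / 9+5236 *sqrt(62) / 45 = 683.74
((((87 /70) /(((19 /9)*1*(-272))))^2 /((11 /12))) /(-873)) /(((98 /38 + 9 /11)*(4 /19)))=-204363 /24966862592000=-0.00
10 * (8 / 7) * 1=80 / 7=11.43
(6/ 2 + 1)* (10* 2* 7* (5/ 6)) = 1400/ 3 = 466.67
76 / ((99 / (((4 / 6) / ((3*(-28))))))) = -38 / 6237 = -0.01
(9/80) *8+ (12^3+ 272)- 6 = 19949/10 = 1994.90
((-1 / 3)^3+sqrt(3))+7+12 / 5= sqrt(3)+1264 / 135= 11.10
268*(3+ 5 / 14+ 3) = 11926 / 7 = 1703.71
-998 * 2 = -1996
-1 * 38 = -38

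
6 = 6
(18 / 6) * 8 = 24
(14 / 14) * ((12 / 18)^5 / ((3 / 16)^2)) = 8192 / 2187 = 3.75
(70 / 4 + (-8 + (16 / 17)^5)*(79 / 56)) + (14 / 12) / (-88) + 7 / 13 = 530851252315 / 68221289136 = 7.78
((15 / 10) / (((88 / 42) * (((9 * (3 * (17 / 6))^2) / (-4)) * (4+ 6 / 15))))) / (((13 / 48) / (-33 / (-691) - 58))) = 67275600 / 314126527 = 0.21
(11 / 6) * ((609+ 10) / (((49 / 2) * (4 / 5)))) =34045 / 588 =57.90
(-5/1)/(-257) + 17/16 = 4449/4112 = 1.08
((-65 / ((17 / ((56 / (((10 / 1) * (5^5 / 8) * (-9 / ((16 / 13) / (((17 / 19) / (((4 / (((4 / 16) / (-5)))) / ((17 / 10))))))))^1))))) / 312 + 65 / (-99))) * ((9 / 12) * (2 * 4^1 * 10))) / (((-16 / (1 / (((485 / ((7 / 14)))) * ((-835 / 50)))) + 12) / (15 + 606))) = 29855540183040 / 409421956291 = 72.92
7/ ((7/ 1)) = 1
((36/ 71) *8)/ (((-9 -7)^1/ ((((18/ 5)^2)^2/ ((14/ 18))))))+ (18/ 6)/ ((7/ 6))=-16207362/ 310625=-52.18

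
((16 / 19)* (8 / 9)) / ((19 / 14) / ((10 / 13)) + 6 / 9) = 0.31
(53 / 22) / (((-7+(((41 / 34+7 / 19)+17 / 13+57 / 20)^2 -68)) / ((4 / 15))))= -149515976480 / 9808526140743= -0.02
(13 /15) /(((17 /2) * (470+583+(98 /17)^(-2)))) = 249704 /2578891755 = 0.00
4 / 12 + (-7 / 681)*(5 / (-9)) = 2078 / 6129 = 0.34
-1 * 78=-78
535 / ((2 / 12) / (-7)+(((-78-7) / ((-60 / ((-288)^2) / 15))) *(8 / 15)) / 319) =1433586 / 7896205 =0.18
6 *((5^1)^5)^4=572204589843750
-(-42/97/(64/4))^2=-441/602176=-0.00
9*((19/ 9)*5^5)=59375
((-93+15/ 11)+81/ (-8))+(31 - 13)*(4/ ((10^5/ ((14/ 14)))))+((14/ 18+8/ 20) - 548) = -1605242593/ 2475000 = -648.58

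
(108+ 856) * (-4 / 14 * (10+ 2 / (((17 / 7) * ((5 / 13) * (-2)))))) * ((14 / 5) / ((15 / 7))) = -6828976 / 2125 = -3213.64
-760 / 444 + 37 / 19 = 497 / 2109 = 0.24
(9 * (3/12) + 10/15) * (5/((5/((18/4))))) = 13.12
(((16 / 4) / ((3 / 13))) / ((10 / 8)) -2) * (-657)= -38982 / 5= -7796.40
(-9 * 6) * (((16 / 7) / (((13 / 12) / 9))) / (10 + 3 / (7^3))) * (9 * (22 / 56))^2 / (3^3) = -2117016 / 44629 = -47.44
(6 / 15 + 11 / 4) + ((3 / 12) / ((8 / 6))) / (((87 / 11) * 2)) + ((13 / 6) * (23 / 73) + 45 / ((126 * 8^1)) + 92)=682070993 / 7113120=95.89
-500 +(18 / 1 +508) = 26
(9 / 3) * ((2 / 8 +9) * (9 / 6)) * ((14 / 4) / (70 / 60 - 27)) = -6993 / 1240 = -5.64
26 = 26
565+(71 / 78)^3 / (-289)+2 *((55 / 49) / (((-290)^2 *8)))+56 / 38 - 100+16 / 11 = 5527093866735857639 / 11811906832405680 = 467.93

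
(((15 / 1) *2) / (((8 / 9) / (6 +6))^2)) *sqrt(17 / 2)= 10935 *sqrt(34) / 4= 15940.36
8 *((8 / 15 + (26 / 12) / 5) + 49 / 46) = 5608 / 345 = 16.26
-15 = -15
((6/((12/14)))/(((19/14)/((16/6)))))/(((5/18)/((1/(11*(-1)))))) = -4704/1045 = -4.50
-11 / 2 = -5.50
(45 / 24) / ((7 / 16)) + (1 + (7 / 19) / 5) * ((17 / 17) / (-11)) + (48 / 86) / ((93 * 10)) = 8168728 / 1950179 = 4.19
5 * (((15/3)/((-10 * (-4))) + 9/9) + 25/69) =7.44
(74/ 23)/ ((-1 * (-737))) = 74/ 16951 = 0.00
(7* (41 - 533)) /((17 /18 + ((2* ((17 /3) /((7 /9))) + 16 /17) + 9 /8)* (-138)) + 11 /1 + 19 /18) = 1639344 /1086703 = 1.51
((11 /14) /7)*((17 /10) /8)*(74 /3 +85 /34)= 30481 /47040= 0.65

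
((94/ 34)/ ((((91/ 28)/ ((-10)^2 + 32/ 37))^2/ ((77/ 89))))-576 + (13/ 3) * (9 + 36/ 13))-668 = 388868033647/ 350049193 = 1110.90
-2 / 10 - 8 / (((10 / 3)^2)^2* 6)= -527 / 2500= -0.21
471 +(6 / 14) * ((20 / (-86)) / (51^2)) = 122915447 / 260967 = 471.00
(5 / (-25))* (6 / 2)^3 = -27 / 5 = -5.40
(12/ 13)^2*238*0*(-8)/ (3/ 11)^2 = 0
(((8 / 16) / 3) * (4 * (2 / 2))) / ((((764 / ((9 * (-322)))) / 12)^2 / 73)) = 100833.34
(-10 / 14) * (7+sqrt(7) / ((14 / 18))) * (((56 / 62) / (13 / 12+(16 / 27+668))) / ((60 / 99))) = -2268 / 203825 - 2916 * sqrt(7) / 1426775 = -0.02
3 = 3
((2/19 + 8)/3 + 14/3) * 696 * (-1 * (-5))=487200/19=25642.11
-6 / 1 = -6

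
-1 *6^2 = -36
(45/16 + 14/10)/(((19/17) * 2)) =1.88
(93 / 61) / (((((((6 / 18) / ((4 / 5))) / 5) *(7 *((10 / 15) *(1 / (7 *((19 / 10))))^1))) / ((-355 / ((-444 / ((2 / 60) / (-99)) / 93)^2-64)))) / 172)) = -46658336499 / 2946497214464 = -0.02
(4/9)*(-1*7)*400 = -11200/9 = -1244.44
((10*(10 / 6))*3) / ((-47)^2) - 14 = -13.98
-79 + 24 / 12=-77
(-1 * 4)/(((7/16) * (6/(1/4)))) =-8/21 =-0.38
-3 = -3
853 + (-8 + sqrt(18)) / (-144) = 15355 / 18 - sqrt(2) / 48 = 853.03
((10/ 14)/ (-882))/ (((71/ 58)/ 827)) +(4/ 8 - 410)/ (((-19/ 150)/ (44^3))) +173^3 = 1168389587235286/ 4164363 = 280568621.72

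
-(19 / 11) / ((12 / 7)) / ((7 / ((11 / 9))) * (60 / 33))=-209 / 2160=-0.10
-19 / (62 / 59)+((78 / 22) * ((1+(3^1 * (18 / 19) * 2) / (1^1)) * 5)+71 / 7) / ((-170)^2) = -5923124584 / 327675425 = -18.08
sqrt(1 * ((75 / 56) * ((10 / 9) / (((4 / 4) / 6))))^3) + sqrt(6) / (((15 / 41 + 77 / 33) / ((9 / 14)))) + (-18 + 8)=-10 + 1107 * sqrt(6) / 4648 + 625 * sqrt(70) / 196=17.26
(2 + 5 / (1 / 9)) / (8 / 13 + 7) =611 / 99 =6.17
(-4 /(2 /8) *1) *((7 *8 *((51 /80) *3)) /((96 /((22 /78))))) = -1309 /260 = -5.03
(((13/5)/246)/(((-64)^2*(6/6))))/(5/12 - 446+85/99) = -33/5687572480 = -0.00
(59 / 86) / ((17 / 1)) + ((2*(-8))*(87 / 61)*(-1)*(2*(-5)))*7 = -142453681 / 89182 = -1597.34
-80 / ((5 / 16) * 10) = -128 / 5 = -25.60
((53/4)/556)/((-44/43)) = -2279/97856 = -0.02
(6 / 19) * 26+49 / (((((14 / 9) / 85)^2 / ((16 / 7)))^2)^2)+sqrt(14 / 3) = sqrt(42) / 3+570538620220161869966138844 / 5367029731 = 106304352466081369.95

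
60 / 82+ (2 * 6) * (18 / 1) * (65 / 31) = 576570 / 1271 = 453.63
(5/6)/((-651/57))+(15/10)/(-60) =-2551/26040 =-0.10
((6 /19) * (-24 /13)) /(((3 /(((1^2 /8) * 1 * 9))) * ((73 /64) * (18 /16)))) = -3072 /18031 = -0.17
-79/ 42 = -1.88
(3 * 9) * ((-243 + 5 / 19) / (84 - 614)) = 62262 / 5035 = 12.37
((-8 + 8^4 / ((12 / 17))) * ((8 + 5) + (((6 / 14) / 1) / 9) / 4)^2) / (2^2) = 2595972277 / 10584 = 245273.27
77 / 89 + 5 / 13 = 1446 / 1157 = 1.25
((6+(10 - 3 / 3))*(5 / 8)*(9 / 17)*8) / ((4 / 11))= 7425 / 68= 109.19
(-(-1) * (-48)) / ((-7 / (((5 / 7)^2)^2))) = 30000 / 16807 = 1.78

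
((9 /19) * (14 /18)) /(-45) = -7 /855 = -0.01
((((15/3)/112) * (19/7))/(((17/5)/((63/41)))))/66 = 1425/1717408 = 0.00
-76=-76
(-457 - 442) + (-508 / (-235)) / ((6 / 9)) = -210503 / 235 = -895.76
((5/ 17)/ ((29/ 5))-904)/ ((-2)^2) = -445647/ 1972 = -225.99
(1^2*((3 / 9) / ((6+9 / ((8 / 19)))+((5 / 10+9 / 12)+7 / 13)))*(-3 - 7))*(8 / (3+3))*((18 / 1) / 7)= -8320 / 21231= -0.39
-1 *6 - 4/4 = -7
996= 996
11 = 11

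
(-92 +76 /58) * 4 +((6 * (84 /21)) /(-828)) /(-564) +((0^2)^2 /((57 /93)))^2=-204698131 /564282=-362.76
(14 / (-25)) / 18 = -7 / 225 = -0.03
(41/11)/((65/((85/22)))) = 697/3146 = 0.22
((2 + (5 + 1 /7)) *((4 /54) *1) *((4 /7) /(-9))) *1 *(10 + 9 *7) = -29200 /11907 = -2.45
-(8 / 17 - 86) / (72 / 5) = 3635 / 612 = 5.94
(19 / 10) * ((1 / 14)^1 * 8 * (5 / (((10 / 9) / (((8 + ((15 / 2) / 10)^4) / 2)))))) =364059 / 17920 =20.32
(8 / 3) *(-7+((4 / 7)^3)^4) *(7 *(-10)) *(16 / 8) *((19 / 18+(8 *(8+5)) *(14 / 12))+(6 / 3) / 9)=5701253830734320 / 17795940687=320368.22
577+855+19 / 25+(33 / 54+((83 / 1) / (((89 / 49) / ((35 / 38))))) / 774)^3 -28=1405.05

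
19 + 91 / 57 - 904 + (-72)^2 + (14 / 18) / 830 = 610383793 / 141930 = 4300.60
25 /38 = 0.66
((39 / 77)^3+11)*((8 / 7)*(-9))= -114.48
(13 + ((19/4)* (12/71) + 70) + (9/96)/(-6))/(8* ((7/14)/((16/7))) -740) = -380729/3354608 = -0.11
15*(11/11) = 15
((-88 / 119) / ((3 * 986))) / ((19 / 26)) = -1144 / 3344019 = -0.00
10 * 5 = 50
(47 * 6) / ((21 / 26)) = 2444 / 7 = 349.14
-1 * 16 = -16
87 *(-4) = -348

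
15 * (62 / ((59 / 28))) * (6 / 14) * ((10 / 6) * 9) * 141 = 23603400 / 59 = 400057.63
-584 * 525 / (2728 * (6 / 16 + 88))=-43800 / 34441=-1.27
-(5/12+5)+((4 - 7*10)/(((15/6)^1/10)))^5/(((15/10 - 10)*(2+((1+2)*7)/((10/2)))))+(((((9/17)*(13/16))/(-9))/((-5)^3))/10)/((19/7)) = 24333748719.90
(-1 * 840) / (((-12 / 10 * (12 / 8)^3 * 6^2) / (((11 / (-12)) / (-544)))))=1925 / 198288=0.01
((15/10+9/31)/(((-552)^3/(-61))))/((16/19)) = 42883/55617011712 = 0.00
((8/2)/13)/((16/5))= 5/52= 0.10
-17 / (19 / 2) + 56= 1030 / 19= 54.21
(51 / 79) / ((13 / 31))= 1581 / 1027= 1.54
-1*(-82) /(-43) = -82 /43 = -1.91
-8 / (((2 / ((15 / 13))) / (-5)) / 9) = 2700 / 13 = 207.69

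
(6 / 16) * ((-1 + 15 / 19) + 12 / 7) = 75 / 133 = 0.56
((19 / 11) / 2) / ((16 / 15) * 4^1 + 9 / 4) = 0.13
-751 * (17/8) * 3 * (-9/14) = 344709/112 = 3077.76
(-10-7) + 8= -9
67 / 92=0.73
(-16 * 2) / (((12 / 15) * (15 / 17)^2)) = -2312 / 45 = -51.38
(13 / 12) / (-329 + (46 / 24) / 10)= -0.00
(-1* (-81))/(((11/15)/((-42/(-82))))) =25515/451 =56.57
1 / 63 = 0.02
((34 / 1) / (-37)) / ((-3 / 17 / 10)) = 5780 / 111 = 52.07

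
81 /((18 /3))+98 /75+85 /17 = 19.81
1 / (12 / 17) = 17 / 12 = 1.42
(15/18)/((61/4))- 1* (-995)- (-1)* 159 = 211192/183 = 1154.05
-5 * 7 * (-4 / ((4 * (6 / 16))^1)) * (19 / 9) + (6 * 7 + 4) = 243.04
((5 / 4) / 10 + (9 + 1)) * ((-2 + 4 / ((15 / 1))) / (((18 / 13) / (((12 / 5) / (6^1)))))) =-507 / 100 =-5.07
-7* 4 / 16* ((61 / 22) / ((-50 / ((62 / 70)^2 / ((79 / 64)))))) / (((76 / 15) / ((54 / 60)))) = 1582767 / 144471250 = 0.01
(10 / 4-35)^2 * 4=4225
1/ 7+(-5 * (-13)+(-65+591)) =4138/ 7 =591.14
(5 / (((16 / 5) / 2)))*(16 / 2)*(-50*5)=-6250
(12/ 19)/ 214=6/ 2033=0.00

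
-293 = -293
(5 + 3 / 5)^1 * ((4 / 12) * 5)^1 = 28 / 3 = 9.33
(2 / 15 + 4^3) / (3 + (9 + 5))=962 / 255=3.77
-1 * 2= -2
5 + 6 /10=28 /5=5.60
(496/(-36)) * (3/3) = -124/9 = -13.78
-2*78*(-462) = 72072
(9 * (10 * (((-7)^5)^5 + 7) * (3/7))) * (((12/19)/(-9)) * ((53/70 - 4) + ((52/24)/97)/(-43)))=-7994089640877935031590400/679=-11773327895254690768174.37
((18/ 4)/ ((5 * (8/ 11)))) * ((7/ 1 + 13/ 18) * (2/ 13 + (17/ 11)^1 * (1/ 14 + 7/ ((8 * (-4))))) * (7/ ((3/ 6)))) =-65747/ 6656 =-9.88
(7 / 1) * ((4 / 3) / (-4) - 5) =-112 / 3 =-37.33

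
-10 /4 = -5 /2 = -2.50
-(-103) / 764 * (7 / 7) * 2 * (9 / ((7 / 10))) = 4635 / 1337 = 3.47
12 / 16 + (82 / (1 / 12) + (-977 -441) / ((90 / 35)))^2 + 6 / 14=187105.49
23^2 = 529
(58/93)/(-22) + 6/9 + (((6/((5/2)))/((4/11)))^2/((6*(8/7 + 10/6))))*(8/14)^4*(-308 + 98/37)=-228406961549/2735681025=-83.49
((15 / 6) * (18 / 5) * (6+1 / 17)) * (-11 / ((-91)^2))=-10197 / 140777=-0.07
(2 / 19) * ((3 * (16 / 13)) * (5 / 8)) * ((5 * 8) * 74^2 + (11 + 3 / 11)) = 144573840 / 2717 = 53210.84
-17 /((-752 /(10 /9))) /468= 85 /1583712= 0.00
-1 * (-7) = 7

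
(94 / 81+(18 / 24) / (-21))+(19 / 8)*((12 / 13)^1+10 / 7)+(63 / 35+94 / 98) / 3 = 1968341 / 257985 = 7.63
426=426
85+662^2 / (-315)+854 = -142459 / 315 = -452.25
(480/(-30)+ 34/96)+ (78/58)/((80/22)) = -106321/6960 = -15.28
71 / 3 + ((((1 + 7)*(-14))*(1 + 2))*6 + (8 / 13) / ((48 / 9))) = -155393 / 78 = -1992.22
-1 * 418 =-418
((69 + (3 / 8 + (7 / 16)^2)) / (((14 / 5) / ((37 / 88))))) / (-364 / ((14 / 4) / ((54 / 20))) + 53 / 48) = -4492725 / 120291584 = -0.04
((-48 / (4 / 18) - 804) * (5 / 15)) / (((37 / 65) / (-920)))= 549513.51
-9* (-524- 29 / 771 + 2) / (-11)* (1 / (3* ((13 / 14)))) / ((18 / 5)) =-14087185 / 330759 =-42.59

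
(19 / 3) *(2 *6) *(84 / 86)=3192 / 43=74.23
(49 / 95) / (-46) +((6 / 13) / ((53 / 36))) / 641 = -20696881 / 1930006130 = -0.01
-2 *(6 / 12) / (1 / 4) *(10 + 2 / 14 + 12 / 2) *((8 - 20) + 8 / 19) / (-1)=-99440 / 133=-747.67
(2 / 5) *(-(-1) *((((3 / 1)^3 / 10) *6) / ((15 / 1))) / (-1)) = -54 / 125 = -0.43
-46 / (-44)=23 / 22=1.05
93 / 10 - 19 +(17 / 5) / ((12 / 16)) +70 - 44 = 125 / 6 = 20.83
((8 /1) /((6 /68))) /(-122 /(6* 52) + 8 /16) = 832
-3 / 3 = -1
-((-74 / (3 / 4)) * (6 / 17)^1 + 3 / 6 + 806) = -771.68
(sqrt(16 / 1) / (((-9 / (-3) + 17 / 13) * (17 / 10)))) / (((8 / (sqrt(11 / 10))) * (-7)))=-13 * sqrt(110) / 13328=-0.01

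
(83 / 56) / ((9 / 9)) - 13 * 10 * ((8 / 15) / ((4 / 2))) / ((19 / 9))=-15895 / 1064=-14.94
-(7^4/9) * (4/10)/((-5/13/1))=62426/225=277.45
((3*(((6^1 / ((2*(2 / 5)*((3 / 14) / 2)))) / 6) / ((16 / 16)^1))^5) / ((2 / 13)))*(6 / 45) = 136556875 / 243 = 561962.45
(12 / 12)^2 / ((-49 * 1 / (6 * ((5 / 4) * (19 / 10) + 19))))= -513 / 196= -2.62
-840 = -840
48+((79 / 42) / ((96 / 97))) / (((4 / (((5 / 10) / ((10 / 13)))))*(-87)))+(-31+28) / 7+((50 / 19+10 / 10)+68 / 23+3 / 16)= 95205184951 / 1751915520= 54.34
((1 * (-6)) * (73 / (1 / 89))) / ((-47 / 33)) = 1286406 / 47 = 27370.34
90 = 90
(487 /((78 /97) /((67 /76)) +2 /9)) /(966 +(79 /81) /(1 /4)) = 2307294477 /5212588700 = 0.44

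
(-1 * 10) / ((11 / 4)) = -40 / 11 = -3.64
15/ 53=0.28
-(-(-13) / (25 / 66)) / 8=-429 / 100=-4.29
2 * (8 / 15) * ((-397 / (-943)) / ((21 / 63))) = 6352 / 4715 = 1.35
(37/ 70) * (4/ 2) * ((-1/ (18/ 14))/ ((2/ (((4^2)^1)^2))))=-4736/ 45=-105.24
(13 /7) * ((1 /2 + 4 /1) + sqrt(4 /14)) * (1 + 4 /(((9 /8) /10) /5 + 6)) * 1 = 52117 * sqrt(14) /118041 + 156351 /11242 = 15.56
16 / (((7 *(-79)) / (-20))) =320 / 553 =0.58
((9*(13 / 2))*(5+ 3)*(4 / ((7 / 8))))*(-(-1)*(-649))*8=-77755392 / 7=-11107913.14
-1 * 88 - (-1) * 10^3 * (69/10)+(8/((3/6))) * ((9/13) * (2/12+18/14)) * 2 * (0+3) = 628676/91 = 6908.53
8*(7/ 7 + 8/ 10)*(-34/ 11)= -2448/ 55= -44.51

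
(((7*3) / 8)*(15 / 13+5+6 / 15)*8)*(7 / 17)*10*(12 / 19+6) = 15780744 / 4199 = 3758.21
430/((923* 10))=43/923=0.05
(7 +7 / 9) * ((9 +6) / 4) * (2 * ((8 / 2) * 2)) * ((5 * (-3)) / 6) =-3500 / 3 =-1166.67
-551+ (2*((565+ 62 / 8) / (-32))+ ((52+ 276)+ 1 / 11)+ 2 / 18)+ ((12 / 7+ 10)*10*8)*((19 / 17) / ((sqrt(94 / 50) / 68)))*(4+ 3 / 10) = -1638457 / 6336+ 10719040*sqrt(47) / 329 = 223103.22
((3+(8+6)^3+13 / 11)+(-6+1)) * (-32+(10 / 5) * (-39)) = -301750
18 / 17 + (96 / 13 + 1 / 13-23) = -3200 / 221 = -14.48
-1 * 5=-5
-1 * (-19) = 19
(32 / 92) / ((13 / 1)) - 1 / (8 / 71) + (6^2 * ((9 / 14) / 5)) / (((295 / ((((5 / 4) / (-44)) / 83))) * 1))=-4987918893 / 563718155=-8.85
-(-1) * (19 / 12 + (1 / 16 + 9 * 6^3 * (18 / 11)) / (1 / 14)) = 11757961 / 264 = 44537.73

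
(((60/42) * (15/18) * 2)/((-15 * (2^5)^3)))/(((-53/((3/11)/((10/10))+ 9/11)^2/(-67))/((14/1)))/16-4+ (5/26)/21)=871/717051232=0.00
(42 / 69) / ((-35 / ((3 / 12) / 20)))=-0.00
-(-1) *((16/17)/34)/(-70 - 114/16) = -64/178313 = -0.00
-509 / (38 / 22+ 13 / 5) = -27995 / 238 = -117.63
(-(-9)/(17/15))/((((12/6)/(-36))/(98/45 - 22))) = 48168/17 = 2833.41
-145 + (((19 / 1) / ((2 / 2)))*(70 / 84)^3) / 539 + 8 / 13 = -218496973 / 1513512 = -144.36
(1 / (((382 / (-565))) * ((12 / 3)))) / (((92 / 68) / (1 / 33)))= -9605 / 1159752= -0.01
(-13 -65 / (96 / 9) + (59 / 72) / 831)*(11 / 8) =-50263763 / 1914624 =-26.25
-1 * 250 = -250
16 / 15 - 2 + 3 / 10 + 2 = 41 / 30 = 1.37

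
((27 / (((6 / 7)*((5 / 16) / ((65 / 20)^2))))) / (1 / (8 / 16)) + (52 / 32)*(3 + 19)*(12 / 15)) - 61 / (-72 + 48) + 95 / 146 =4941887 / 8760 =564.14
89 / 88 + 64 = 5721 / 88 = 65.01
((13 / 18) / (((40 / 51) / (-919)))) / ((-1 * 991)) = 203099 / 237840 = 0.85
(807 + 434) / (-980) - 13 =-13981 / 980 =-14.27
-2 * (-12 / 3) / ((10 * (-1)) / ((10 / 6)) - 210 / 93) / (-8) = 31 / 256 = 0.12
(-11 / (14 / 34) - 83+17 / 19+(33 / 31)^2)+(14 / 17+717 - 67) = 1180139860 / 2172821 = 543.14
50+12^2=194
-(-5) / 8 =5 / 8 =0.62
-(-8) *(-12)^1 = -96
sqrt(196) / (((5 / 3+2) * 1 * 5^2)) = 42 / 275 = 0.15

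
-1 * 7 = -7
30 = 30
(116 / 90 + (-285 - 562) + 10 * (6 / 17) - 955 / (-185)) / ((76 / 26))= -153996947 / 537795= -286.35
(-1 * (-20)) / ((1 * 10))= 2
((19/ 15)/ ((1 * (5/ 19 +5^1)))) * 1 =0.24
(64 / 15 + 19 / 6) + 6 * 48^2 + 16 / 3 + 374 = 426323 / 30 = 14210.77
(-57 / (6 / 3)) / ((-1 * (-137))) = -57 / 274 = -0.21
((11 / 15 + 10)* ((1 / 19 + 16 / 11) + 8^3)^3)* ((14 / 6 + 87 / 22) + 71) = 1015218706663990403687 / 9038035710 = 112327361745.29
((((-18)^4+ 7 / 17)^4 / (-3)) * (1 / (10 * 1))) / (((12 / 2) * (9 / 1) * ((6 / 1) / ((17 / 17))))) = -10142910216007127431821601 / 811824120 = -12493974946207717.30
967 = 967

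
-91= -91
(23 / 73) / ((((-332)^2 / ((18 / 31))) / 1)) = 207 / 124718456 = 0.00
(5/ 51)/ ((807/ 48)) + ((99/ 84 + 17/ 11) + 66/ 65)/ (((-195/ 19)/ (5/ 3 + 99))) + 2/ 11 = -36.49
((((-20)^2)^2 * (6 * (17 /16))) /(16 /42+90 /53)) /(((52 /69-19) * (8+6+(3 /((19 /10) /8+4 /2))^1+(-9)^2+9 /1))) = -876349766250 /3433354691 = -255.25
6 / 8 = 3 / 4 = 0.75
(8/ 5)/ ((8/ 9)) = 9/ 5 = 1.80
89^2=7921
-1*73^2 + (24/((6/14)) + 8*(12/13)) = -68453/13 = -5265.62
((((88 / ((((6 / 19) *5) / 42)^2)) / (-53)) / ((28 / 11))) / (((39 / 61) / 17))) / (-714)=17.19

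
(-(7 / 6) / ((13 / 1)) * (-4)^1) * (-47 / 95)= -658 / 3705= -0.18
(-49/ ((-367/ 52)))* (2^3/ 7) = 2912/ 367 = 7.93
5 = 5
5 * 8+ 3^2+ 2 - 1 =50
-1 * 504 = -504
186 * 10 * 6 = 11160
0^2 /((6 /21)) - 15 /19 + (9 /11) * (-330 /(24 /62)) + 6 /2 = -26421 /38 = -695.29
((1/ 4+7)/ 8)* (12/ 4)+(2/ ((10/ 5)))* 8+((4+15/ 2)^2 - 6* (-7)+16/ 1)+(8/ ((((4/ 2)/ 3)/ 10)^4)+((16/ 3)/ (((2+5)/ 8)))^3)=120149226355/ 296352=405427.42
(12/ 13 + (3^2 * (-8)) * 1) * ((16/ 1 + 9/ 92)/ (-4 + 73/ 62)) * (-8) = -24241008/ 7475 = -3242.94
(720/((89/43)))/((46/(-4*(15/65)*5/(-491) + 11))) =83.26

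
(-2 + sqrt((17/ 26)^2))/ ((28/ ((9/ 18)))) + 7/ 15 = 0.44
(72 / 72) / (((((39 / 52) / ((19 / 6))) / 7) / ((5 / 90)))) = 133 / 81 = 1.64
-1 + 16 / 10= 3 / 5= 0.60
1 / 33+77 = 2542 / 33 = 77.03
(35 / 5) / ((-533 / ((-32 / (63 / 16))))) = 512 / 4797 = 0.11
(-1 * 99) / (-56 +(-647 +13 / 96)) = 9504 / 67475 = 0.14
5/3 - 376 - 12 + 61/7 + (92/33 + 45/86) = -2478667/6622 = -374.31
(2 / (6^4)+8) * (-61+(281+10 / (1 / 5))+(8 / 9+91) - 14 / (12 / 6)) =2839.66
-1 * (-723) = 723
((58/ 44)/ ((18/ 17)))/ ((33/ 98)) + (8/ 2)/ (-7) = 142963/ 45738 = 3.13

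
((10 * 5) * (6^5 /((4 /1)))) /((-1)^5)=-97200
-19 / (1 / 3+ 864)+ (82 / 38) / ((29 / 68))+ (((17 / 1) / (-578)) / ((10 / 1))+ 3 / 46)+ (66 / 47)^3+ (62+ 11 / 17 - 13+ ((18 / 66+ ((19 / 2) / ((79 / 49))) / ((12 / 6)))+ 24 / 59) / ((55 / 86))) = 41336837980897987244573 / 654212617241037344380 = 63.19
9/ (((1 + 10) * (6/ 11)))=3/ 2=1.50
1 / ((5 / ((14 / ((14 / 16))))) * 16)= 1 / 5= 0.20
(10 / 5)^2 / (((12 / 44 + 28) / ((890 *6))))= 234960 / 311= 755.50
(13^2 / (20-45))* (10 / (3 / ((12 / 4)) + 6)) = -338 / 35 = -9.66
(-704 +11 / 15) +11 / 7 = -701.70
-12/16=-3/4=-0.75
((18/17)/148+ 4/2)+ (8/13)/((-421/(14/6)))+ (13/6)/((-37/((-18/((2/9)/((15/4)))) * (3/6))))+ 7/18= 151211605/13397904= 11.29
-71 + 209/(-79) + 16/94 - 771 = -3135537/3713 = -844.48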